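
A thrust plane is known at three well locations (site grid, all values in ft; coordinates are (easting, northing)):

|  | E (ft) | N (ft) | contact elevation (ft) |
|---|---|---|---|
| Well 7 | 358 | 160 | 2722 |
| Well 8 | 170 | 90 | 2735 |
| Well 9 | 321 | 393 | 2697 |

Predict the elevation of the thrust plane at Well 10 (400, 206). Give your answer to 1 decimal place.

Let the plane be z = a·E + b·N + c.
Well 8−Well 7: −188a − 70b = 13;  Well 9−Well 7: −37a + 233b = −25.
Solving gives a = −0.02757, b = −0.11167.
Then c = 2722 − a·358 − b·160 = 2749.74.
At (400, 206): z = −11.0 − 23.0 + 2749.74 = 2715.7 ft.

2715.7 ft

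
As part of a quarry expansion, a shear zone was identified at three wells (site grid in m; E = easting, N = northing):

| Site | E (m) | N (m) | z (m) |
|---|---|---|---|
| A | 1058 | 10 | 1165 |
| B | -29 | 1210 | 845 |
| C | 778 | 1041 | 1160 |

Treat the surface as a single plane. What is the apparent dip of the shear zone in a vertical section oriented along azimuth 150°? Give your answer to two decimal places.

Two edge vectors: A→B = (-1087, 1200, -320), A→C = (-280, 1031, -5).
Normal n = (A→B) × (A→C) = (323920, 84165, -784697).
So ∂z/∂E = −n_x/n_z = 0.41280 and ∂z/∂N = −n_y/n_z = 0.10726.
Unit vector along 150° is (sin 150°, cos 150°) = (0.5000, -0.8660).
Slope in that direction = a·(0.5000) + b·(-0.8660) = 0.11351.
Apparent dip = arctan|0.11351| = 6.48° (true dip is 23.1°, so apparent ≤ true as expected).

6.48°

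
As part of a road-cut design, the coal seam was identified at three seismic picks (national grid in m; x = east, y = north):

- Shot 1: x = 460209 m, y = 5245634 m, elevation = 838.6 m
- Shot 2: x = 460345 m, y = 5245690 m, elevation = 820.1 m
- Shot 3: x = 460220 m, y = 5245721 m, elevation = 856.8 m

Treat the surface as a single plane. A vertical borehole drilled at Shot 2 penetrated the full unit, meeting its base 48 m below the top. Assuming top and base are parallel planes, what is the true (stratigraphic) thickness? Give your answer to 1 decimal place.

45.5 m

Two edge vectors: Shot 1→Shot 2 = (136, 56, -18.5), Shot 1→Shot 3 = (11, 87, 18.2).
Normal n = (Shot 1→Shot 2) × (Shot 1→Shot 3) = (2628.7, -2678.7, 11216).
So ∂z/∂x = −n_x/n_z = −0.23437 and ∂z/∂y = −n_y/n_z = 0.23883.
|∇z| = √(a²+b²) = 0.33462, so dip δ = arctan(0.33462) = 18.50°.
True thickness = vertical thickness × cos δ = 48 × cos 18.50° = 45.5 m.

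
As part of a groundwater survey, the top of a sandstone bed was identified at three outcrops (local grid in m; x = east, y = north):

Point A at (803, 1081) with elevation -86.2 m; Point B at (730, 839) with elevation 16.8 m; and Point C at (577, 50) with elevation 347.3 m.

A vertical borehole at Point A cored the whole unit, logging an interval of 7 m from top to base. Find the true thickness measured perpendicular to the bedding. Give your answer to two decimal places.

Let the plane be z = a·x + b·y + c.
Point B−Point A: −73a − 242b = 103;  Point C−Point A: −226a − 1031b = 433.5.
Solving gives a = −0.06252, b = −0.40676.
|∇z| = √(a²+b²) = 0.41154, so dip δ = arctan(0.41154) = 22.37°.
True thickness = vertical thickness × cos δ = 7 × cos 22.37° = 6.47 m.

6.47 m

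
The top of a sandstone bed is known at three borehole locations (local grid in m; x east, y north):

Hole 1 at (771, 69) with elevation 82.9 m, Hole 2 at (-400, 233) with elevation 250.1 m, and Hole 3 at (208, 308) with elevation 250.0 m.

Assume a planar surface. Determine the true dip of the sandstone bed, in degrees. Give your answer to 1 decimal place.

28.6°

Let the plane be z = a·x + b·y + c.
Hole 2−Hole 1: −1171a + 164b = 167.2;  Hole 3−Hole 1: −563a + 239b = 167.1.
Solving gives a = −0.06695, b = 0.54144.
Gradient magnitude |∇z| = √(a² + b²) = √(0.00448 + 0.29316) = 0.54557.
True dip = arctan(0.54557) = 28.6°, dipping toward S (azimuth ≈ 173°).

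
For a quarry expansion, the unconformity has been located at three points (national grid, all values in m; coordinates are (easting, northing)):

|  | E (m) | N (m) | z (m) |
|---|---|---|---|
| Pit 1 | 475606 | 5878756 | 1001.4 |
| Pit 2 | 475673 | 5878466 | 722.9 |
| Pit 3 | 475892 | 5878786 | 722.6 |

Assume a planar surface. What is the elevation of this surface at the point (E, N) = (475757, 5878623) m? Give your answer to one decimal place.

Two edge vectors: Pit 1→Pit 2 = (67, -290, -278.5), Pit 1→Pit 3 = (286, 30, -278.8).
Normal n = (Pit 1→Pit 2) × (Pit 1→Pit 3) = (89207, -60971.4, 84950).
So ∂z/∂E = −n_x/n_z = −1.050111830 and ∂z/∂N = −n_y/n_z = 0.717732784.
Intercept c from Pit 1: 1001.4 + 499439.49 − 4219375.91 = −3718935.02.
At (475757, 5878623): z = −499598.1 + 4219280.5 − 3718935.02 = 747.4 m.

747.4 m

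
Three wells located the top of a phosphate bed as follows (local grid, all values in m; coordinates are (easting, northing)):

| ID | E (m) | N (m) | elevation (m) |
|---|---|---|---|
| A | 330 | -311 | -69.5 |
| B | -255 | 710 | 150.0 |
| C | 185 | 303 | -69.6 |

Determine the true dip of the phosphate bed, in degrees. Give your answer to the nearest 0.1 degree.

Let the plane be z = a·E + b·N + c.
B−A: −585a + 1021b = 219.5;  C−A: −145a + 614b = −0.1.
Solving gives a = −0.63878, b = −0.15101.
Gradient magnitude |∇z| = √(a² + b²) = √(0.40804 + 0.02281) = 0.65639.
True dip = arctan(0.65639) = 33.3°, dipping toward ENE (azimuth ≈ 077°).

33.3°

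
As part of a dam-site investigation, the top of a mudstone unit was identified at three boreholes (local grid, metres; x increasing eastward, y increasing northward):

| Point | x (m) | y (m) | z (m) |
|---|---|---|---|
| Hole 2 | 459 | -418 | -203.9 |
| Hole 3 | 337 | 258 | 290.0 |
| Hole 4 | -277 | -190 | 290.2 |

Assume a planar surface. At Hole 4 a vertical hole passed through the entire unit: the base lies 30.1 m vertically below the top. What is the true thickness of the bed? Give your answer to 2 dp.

23.51 m

Two edge vectors: Hole 2→Hole 3 = (-122, 676, 493.9), Hole 2→Hole 4 = (-736, 228, 494.1).
Normal n = (Hole 2→Hole 3) × (Hole 2→Hole 4) = (221402.4, -303230.2, 469720).
So ∂z/∂x = −n_x/n_z = −0.47135 and ∂z/∂y = −n_y/n_z = 0.64556.
|∇z| = √(a²+b²) = 0.79932, so dip δ = arctan(0.79932) = 38.64°.
True thickness = vertical thickness × cos δ = 30.1 × cos 38.64° = 23.51 m.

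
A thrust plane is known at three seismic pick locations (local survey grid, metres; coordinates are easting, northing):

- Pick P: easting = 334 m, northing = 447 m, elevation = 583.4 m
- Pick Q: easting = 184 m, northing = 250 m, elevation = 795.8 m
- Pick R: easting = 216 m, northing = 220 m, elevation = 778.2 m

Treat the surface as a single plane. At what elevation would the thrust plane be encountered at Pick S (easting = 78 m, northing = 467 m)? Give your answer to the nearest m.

809 m

Let the plane be z = a·easting + b·northing + c.
Pick Q−Pick P: −150a − 197b = 212.4;  Pick R−Pick P: −118a − 227b = 194.8.
Solving gives a = −0.91070, b = −0.38475.
Then c = 583.4 − a·334 − b·447 = 1059.56.
At (78, 467): z = −71.0 − 179.7 + 1059.56 = 808.8 m.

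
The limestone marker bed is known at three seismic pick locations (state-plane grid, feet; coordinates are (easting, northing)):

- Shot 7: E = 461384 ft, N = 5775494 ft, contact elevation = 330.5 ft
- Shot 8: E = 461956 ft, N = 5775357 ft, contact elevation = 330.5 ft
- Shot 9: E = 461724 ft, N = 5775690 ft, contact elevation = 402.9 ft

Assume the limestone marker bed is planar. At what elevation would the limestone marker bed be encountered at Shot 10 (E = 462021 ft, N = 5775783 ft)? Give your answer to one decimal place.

Let the plane be z = a·E + b·N + c.
Shot 8−Shot 7: 572a − 137b = 0;  Shot 9−Shot 7: 340a + 196b = 72.4.
Solving gives a = 0.062503466, b = 0.260963376.
Then c = 330.5 − a·461384 − b·5775494 = −1535700.01.
At (462021, 5775783): z = 28877.9 + 1507267.8 − 1535700.01 = 445.7 ft.

445.7 ft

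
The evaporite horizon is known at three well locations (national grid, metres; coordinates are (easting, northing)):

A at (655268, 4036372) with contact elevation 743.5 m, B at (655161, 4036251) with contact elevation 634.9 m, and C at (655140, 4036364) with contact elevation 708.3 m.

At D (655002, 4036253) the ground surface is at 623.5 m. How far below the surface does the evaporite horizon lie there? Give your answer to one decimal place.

Two edge vectors: A→B = (-107, -121, -108.6), A→C = (-128, -8, -35.2).
Normal n = (A→B) × (A→C) = (3390.4, 10134.4, -14632).
So ∂z/∂E = −n_x/n_z = 0.231711318 and ∂z/∂N = −n_y/n_z = 0.692618917.
Intercept c from A: 743.5 − 151833.01 − 2795667.61 = −2946757.12.
At (655002, 4036253): z_contact = 151771.38 + 2795585.18 − 2946757.12 = 599.44 m.
Depth below ground = 623.5 − 599.44 = 24.1 m.

24.1 m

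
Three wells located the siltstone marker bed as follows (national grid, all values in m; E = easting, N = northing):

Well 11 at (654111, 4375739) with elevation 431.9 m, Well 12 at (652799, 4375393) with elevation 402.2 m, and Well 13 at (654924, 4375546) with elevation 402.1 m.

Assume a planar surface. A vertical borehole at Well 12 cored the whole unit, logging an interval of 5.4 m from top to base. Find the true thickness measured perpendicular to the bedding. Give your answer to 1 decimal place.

5.4 m

Let the plane be z = a·E + b·N + c.
Well 12−Well 11: −1312a − 346b = −29.7;  Well 13−Well 11: 813a − 193b = −29.8.
Solving gives a = −0.00857, b = 0.11832.
|∇z| = √(a²+b²) = 0.11863, so dip δ = arctan(0.11863) = 6.77°.
True thickness = vertical thickness × cos δ = 5.4 × cos 6.77° = 5.4 m.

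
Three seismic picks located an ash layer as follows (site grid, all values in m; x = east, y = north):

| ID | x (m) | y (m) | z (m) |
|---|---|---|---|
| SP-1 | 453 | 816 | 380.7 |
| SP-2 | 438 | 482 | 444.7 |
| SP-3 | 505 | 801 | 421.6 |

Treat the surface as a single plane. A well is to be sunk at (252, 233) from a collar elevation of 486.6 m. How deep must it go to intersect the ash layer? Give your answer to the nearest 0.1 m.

Two edge vectors: SP-1→SP-2 = (-15, -334, 64), SP-1→SP-3 = (52, -15, 40.9).
Normal n = (SP-1→SP-2) × (SP-1→SP-3) = (-12700.6, 3941.5, 17593).
So ∂z/∂x = −n_x/n_z = 0.72191 and ∂z/∂y = −n_y/n_z = −0.22404.
Intercept c from SP-1: 380.7 − 327.03 + 182.81 = 236.49.
At (252, 233): z_contact = 181.92 − 52.20 + 236.49 = 366.21 m.
Depth below ground = 486.6 − 366.21 = 120.4 m.

120.4 m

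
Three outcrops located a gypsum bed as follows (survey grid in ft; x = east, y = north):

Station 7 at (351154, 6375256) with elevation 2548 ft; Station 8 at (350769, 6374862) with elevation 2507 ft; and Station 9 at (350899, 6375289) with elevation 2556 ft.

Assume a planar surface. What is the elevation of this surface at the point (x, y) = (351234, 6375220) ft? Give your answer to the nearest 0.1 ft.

Let the plane be z = a·x + b·y + c.
Station 8−Station 7: −385a − 394b = −41;  Station 9−Station 7: −255a + 33b = 8.
Solving gives a = −0.015895737, b = 0.119593550.
Then c = 2548 − a·351154 − b·6375256 = −754309.64.
At (351234, 6375220): z = −5583.1 + 762435.2 − 754309.64 = 2542.4 ft.

2542.4 ft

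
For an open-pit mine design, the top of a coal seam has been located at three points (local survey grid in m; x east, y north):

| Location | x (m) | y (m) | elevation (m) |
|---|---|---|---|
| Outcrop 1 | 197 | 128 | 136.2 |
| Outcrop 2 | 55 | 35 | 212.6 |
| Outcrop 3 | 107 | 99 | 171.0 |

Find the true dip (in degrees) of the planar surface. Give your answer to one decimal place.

27.2°

Two edge vectors: Outcrop 1→Outcrop 2 = (-142, -93, 76.4), Outcrop 1→Outcrop 3 = (-90, -29, 34.8).
Normal n = (Outcrop 1→Outcrop 2) × (Outcrop 1→Outcrop 3) = (-1020.8, -1934.4, -4252).
So ∂z/∂x = −n_x/n_z = −0.24008 and ∂z/∂y = −n_y/n_z = −0.45494.
Gradient magnitude |∇z| = √(a² + b²) = √(0.05764 + 0.20697) = 0.51440.
True dip = arctan(0.51440) = 27.2°, dipping toward NNE (azimuth ≈ 028°).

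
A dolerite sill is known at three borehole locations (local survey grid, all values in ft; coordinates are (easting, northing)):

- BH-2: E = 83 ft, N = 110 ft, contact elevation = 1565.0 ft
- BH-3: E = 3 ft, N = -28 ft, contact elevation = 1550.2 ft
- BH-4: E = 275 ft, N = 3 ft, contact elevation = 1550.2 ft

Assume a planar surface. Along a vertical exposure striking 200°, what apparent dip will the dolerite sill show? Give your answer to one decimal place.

Two edge vectors: BH-2→BH-3 = (-80, -138, -14.8), BH-2→BH-4 = (192, -107, -14.8).
Normal n = (BH-2→BH-3) × (BH-2→BH-4) = (458.8, -4025.6, 35056).
So ∂z/∂E = −n_x/n_z = −0.01309 and ∂z/∂N = −n_y/n_z = 0.11483.
Unit vector along 200° is (sin 200°, cos 200°) = (-0.3420, -0.9397).
Slope in that direction = a·(-0.3420) + b·(-0.9397) = −0.10343.
Apparent dip = arctan|0.10343| = 5.9° (true dip is 6.6°, so apparent ≤ true as expected).

5.9°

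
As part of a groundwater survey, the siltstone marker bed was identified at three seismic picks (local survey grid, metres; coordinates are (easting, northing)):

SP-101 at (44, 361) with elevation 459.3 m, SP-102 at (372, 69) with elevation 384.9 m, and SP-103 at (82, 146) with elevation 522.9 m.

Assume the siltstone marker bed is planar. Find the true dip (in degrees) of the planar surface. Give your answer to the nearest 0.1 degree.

Let the plane be z = a·E + b·N + c.
SP-102−SP-101: 328a − 292b = −74.4;  SP-103−SP-101: 38a − 215b = 63.6.
Solving gives a = −0.58170, b = −0.39863.
Gradient magnitude |∇z| = √(a² + b²) = √(0.33838 + 0.15890) = 0.70518.
True dip = arctan(0.70518) = 35.2°, dipping toward NE (azimuth ≈ 056°).

35.2°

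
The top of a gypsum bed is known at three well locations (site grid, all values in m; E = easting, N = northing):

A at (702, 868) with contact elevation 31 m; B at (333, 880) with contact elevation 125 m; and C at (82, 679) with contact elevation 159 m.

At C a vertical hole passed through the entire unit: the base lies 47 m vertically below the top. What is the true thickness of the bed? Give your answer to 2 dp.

Two edge vectors: A→B = (-369, 12, 94), A→C = (-620, -189, 128).
Normal n = (A→B) × (A→C) = (19302, -11048, 77181).
So ∂z/∂E = −n_x/n_z = −0.25009 and ∂z/∂N = −n_y/n_z = 0.14314.
|∇z| = √(a²+b²) = 0.28816, so dip δ = arctan(0.28816) = 16.07°.
True thickness = vertical thickness × cos δ = 47 × cos 16.07° = 45.16 m.

45.16 m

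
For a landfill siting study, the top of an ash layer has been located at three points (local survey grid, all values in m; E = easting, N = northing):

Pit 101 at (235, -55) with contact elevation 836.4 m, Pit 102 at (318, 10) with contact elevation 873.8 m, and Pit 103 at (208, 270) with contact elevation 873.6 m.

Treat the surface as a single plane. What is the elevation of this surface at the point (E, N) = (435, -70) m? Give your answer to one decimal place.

Two edge vectors: Pit 101→Pit 102 = (83, 65, 37.4), Pit 101→Pit 103 = (-27, 325, 37.2).
Normal n = (Pit 101→Pit 102) × (Pit 101→Pit 103) = (-9737, -4097.4, 28730).
So ∂z/∂E = −n_x/n_z = 0.33891 and ∂z/∂N = −n_y/n_z = 0.14262.
Intercept c from Pit 101: 836.4 − 79.64 + 7.84 = 764.60.
At (435, -70): z = 147.4 − 10.0 + 764.60 = 902.0 m.

902.0 m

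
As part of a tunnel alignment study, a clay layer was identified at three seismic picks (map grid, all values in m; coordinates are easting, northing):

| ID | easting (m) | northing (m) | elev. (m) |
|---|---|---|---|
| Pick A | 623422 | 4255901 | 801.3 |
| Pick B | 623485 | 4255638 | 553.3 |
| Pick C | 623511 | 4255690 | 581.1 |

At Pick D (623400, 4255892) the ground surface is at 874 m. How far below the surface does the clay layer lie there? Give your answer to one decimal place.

67.8 m

Two edge vectors: Pick A→Pick B = (63, -263, -248), Pick A→Pick C = (89, -211, -220.2).
Normal n = (Pick A→Pick B) × (Pick A→Pick C) = (5584.6, -8199.4, 10114).
So ∂z/∂easting = −n_x/n_z = −0.552165315 and ∂z/∂northing = −n_y/n_z = 0.810698042.
Intercept c from Pick A: 801.3 + 344232.01 − 3450250.61 = −3105217.30.
At (623400, 4255892): z_contact = −344219.86 + 3450243.31 − 3105217.30 = 806.15 m.
Depth below ground = 874 − 806.15 = 67.8 m.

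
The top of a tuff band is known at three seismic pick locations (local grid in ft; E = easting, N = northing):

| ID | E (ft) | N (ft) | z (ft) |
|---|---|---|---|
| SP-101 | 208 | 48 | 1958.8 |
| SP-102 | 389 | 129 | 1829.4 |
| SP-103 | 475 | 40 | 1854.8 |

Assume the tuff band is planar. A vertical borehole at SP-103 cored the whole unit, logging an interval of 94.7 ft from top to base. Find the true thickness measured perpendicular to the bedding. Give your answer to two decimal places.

74.12 ft

Let the plane be z = a·E + b·N + c.
SP-102−SP-101: 181a + 81b = −129.4;  SP-103−SP-101: 267a − 8b = −104.
Solving gives a = −0.40993, b = −0.68151.
|∇z| = √(a²+b²) = 0.79530, so dip δ = arctan(0.79530) = 38.50°.
True thickness = vertical thickness × cos δ = 94.7 × cos 38.50° = 74.12 ft.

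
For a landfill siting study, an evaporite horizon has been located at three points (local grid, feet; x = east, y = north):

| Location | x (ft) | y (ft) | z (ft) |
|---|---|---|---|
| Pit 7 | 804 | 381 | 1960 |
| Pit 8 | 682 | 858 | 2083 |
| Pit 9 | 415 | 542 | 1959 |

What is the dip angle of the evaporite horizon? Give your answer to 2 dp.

Two edge vectors: Pit 7→Pit 8 = (-122, 477, 123), Pit 7→Pit 9 = (-389, 161, -1).
Normal n = (Pit 7→Pit 8) × (Pit 7→Pit 9) = (-20280, -47969, 165911).
So ∂z/∂x = −n_x/n_z = 0.12223 and ∂z/∂y = −n_y/n_z = 0.28912.
Gradient magnitude |∇z| = √(a² + b²) = √(0.01494 + 0.08359) = 0.31390.
True dip = arctan(0.31390) = 17.43°, dipping toward SSW (azimuth ≈ 203°).

17.43°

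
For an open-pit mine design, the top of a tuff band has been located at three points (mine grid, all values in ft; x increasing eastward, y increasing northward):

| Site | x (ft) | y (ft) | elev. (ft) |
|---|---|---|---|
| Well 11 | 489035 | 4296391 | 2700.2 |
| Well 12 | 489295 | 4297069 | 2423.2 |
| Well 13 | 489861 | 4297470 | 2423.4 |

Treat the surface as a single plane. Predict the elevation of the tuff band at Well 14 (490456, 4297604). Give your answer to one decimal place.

Let the plane be z = a·x + b·y + c.
Well 12−Well 11: 260a + 678b = −277;  Well 13−Well 11: 826a + 1079b = −276.8.
Solving gives a = 0.397915474, b = −0.561147527.
Then c = 2700.2 − a·489035 − b·4296391 = 2219014.79.
At (490456, 4297604): z = 195160.0 − 2411589.9 + 2219014.79 = 2585.0 ft.

2585.0 ft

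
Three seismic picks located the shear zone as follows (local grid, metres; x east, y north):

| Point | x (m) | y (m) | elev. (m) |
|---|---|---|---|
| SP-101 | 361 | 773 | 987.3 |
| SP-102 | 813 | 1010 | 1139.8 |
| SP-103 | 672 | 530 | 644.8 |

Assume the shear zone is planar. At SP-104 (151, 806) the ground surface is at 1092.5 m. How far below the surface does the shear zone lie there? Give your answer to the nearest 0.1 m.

18.4 m

Two edge vectors: SP-101→SP-102 = (452, 237, 152.5), SP-101→SP-103 = (311, -243, -342.5).
Normal n = (SP-101→SP-102) × (SP-101→SP-103) = (-44115, 202237.5, -183543).
So ∂z/∂x = −n_x/n_z = −0.240352 and ∂z/∂y = −n_y/n_z = 1.101854.
Intercept c from SP-101: 987.3 + 86.77 − 851.73 = 222.33.
At (151, 806): z_contact = −36.29 + 888.09 + 222.33 = 1074.14 m.
Depth below ground = 1092.5 − 1074.14 = 18.4 m.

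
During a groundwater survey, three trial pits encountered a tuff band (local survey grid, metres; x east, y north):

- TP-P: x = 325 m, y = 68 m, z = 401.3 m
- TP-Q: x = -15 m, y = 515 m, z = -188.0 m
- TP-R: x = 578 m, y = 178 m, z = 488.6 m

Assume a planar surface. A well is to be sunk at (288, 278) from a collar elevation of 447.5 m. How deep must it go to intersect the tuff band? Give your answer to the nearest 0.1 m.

238.4 m

Two edge vectors: TP-P→TP-Q = (-340, 447, -589.3), TP-P→TP-R = (253, 110, 87.3).
Normal n = (TP-P→TP-Q) × (TP-P→TP-R) = (103846.1, -119410.9, -150491).
So ∂z/∂x = −n_x/n_z = 0.69005 and ∂z/∂y = −n_y/n_z = −0.79348.
Intercept c from TP-P: 401.3 − 224.27 + 53.96 = 230.99.
At (288, 278): z_contact = 198.73 − 220.59 + 230.99 = 209.14 m.
Depth below ground = 447.5 − 209.14 = 238.4 m.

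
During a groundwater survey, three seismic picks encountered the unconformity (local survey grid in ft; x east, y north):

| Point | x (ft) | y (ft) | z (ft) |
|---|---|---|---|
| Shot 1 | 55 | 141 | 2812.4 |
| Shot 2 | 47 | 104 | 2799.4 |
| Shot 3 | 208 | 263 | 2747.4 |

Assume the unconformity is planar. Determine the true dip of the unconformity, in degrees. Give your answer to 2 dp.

Two edge vectors: Shot 1→Shot 2 = (-8, -37, -13), Shot 1→Shot 3 = (153, 122, -65).
Normal n = (Shot 1→Shot 2) × (Shot 1→Shot 3) = (3991, -2509, 4685).
So ∂z/∂x = −n_x/n_z = −0.85187 and ∂z/∂y = −n_y/n_z = 0.53554.
Gradient magnitude |∇z| = √(a² + b²) = √(0.72568 + 0.28680) = 1.00622.
True dip = arctan(1.00622) = 45.18°, dipping toward ESE (azimuth ≈ 122°).

45.18°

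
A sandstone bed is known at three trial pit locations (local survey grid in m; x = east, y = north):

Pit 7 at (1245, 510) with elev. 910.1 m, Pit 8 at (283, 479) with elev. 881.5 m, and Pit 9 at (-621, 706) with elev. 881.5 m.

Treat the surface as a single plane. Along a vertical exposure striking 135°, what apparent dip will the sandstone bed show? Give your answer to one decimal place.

Two edge vectors: Pit 7→Pit 8 = (-962, -31, -28.6), Pit 7→Pit 9 = (-1866, 196, -28.6).
Normal n = (Pit 7→Pit 8) × (Pit 7→Pit 9) = (6492.2, 25854.4, -246398).
So ∂z/∂x = −n_x/n_z = 0.02635 and ∂z/∂y = −n_y/n_z = 0.10493.
Unit vector along 135° is (sin 135°, cos 135°) = (0.7071, -0.7071).
Slope in that direction = a·(0.7071) + b·(-0.7071) = −0.05557.
Apparent dip = arctan|0.05557| = 3.2° (true dip is 6.2°, so apparent ≤ true as expected).

3.2°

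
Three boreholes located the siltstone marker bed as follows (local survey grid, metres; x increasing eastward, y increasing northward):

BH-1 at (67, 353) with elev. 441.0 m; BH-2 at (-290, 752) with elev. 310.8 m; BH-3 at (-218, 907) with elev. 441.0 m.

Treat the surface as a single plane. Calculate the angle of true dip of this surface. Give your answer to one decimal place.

Two edge vectors: BH-1→BH-2 = (-357, 399, -130.2), BH-1→BH-3 = (-285, 554, 0).
Normal n = (BH-1→BH-2) × (BH-1→BH-3) = (72130.8, 37107, -84063).
So ∂z/∂x = −n_x/n_z = 0.85806 and ∂z/∂y = −n_y/n_z = 0.44142.
Gradient magnitude |∇z| = √(a² + b²) = √(0.73626 + 0.19485) = 0.96494.
True dip = arctan(0.96494) = 44.0°, dipping toward WSW (azimuth ≈ 243°).

44.0°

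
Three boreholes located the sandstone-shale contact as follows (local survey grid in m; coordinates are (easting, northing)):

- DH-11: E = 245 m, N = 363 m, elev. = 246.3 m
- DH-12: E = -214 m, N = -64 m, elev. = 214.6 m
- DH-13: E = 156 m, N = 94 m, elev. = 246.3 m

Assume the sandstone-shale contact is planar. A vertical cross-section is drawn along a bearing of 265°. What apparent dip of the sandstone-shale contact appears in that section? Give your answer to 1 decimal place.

5.5°

Two edge vectors: DH-11→DH-12 = (-459, -427, -31.7), DH-11→DH-13 = (-89, -269, 0).
Normal n = (DH-11→DH-12) × (DH-11→DH-13) = (-8527.3, 2821.3, 85468).
So ∂z/∂E = −n_x/n_z = 0.09977 and ∂z/∂N = −n_y/n_z = −0.03301.
Unit vector along 265° is (sin 265°, cos 265°) = (-0.9962, -0.0872).
Slope in that direction = a·(-0.9962) + b·(-0.0872) = −0.09652.
Apparent dip = arctan|0.09652| = 5.5° (true dip is 6.0°, so apparent ≤ true as expected).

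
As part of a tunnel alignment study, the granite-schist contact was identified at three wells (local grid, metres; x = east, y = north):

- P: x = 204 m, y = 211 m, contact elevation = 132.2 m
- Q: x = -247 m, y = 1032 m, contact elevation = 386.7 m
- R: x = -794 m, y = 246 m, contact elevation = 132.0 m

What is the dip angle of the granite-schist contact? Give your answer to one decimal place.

17.6°

Two edge vectors: P→Q = (-451, 821, 254.5), P→R = (-998, 35, -0.2).
Normal n = (P→Q) × (P→R) = (-9071.7, -254081.2, 803573).
So ∂z/∂x = −n_x/n_z = 0.01129 and ∂z/∂y = −n_y/n_z = 0.31619.
Gradient magnitude |∇z| = √(a² + b²) = √(0.00013 + 0.09998) = 0.31639.
True dip = arctan(0.31639) = 17.6°, dipping toward S (azimuth ≈ 182°).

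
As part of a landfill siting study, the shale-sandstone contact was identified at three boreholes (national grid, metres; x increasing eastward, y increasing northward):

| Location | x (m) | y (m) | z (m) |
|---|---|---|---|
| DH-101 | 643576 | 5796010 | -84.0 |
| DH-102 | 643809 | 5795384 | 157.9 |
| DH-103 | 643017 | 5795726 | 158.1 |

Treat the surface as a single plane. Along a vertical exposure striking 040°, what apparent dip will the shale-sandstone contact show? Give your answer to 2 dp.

25.68°

Let the plane be z = a·x + b·y + c.
DH-102−DH-101: 233a − 626b = 241.9;  DH-103−DH-101: −559a − 284b = 242.1.
Solving gives a = −0.19912, b = −0.46054.
Unit vector along 040° is (sin 40°, cos 40°) = (0.6428, 0.7660).
Slope in that direction = a·(0.6428) + b·(0.7660) = −0.48078.
Apparent dip = arctan|0.48078| = 25.68° (true dip is 26.6°, so apparent ≤ true as expected).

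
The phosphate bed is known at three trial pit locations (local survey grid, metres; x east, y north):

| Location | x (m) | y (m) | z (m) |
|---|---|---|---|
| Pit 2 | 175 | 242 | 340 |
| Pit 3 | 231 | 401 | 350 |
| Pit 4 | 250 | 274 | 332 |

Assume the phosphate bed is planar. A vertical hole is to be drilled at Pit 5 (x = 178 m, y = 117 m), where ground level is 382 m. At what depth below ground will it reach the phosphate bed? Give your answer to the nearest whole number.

Let the plane be z = a·x + b·y + c.
Pit 3−Pit 2: 56a + 159b = 10;  Pit 4−Pit 2: 75a + 32b = −8.
Solving gives a = −0.15711, b = 0.11823.
Then c = 340 − a·175 − b·242 = 338.88.
At (178, 117): z_contact = −28.0 + 13.8 + 338.88 = 324.8 m.
Depth below ground = 382 − 324.8 = 57 m.

57 m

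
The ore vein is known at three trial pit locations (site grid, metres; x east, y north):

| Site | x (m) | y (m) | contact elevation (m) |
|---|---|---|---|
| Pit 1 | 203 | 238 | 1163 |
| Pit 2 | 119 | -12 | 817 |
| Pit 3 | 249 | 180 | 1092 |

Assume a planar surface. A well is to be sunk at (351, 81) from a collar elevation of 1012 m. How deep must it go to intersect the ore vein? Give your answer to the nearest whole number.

Let the plane be z = a·x + b·y + c.
Pit 2−Pit 1: −84a − 250b = −346;  Pit 3−Pit 1: 46a − 58b = −71.
Solving gives a = 0.14158, b = 1.33643.
Then c = 1163 − a·203 − b·238 = 816.19.
At (351, 81): z_contact = 49.7 + 108.3 + 816.19 = 974.1 m.
Depth below ground = 1012 − 974.1 = 38 m.

38 m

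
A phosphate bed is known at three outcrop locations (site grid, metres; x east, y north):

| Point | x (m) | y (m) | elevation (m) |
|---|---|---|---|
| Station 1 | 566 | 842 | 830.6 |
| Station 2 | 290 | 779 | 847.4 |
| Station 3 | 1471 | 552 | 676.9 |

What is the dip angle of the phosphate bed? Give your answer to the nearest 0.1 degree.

12.7°

Two edge vectors: Station 1→Station 2 = (-276, -63, 16.8), Station 1→Station 3 = (905, -290, -153.7).
Normal n = (Station 1→Station 2) × (Station 1→Station 3) = (14555.1, -27217.2, 137055).
So ∂z/∂x = −n_x/n_z = −0.10620 and ∂z/∂y = −n_y/n_z = 0.19859.
Gradient magnitude |∇z| = √(a² + b²) = √(0.01128 + 0.03944) = 0.22520.
True dip = arctan(0.22520) = 12.7°, dipping toward SSE (azimuth ≈ 152°).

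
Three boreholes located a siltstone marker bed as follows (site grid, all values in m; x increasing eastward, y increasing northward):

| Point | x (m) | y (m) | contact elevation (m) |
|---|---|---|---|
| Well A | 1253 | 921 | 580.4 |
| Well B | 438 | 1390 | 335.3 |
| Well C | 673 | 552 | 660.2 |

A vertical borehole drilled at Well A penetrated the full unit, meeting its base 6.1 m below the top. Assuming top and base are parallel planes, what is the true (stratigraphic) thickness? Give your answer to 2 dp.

Two edge vectors: Well A→Well B = (-815, 469, -245.1), Well A→Well C = (-580, -369, 79.8).
Normal n = (Well A→Well B) × (Well A→Well C) = (-53015.7, 207195, 572755).
So ∂z/∂x = −n_x/n_z = 0.09256 and ∂z/∂y = −n_y/n_z = −0.36175.
|∇z| = √(a²+b²) = 0.37341, so dip δ = arctan(0.37341) = 20.48°.
True thickness = vertical thickness × cos δ = 6.1 × cos 20.48° = 5.71 m.

5.71 m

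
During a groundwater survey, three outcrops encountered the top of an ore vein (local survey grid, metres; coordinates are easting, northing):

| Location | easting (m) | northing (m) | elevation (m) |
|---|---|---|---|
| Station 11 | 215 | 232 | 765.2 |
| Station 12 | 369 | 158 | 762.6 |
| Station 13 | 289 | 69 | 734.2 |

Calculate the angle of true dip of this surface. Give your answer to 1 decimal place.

Let the plane be z = a·easting + b·northing + c.
Station 12−Station 11: 154a − 74b = −2.6;  Station 13−Station 11: 74a − 163b = −31.
Solving gives a = 0.09529, b = 0.23345.
Gradient magnitude |∇z| = √(a² + b²) = √(0.00908 + 0.05450) = 0.25215.
True dip = arctan(0.25215) = 14.2°, dipping toward SSW (azimuth ≈ 202°).

14.2°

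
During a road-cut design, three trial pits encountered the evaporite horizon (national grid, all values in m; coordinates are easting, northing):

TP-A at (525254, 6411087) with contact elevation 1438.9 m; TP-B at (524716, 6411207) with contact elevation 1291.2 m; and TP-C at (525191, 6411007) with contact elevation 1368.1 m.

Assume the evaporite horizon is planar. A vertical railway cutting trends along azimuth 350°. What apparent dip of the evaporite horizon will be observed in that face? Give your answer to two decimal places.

26.13°

Let the plane be z = a·easting + b·northing + c.
TP-B−TP-A: −538a + 120b = −147.7;  TP-C−TP-A: −63a − 80b = −70.8.
Solving gives a = 0.40142, b = 0.56888.
Unit vector along 350° is (sin 350°, cos 350°) = (-0.1736, 0.9848).
Slope in that direction = a·(-0.1736) + b·(0.9848) = 0.49053.
Apparent dip = arctan|0.49053| = 26.13° (true dip is 34.8°, so apparent ≤ true as expected).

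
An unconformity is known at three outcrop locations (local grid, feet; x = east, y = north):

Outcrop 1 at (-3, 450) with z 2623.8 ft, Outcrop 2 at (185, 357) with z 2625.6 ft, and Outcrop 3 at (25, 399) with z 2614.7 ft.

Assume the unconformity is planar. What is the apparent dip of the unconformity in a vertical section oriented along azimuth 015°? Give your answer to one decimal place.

15.6°

Two edge vectors: Outcrop 1→Outcrop 2 = (188, -93, 1.8), Outcrop 1→Outcrop 3 = (28, -51, -9.1).
Normal n = (Outcrop 1→Outcrop 2) × (Outcrop 1→Outcrop 3) = (938.1, 1761.2, -6984).
So ∂z/∂x = −n_x/n_z = 0.13432 and ∂z/∂y = −n_y/n_z = 0.25218.
Unit vector along 015° is (sin 15°, cos 15°) = (0.2588, 0.9659).
Slope in that direction = a·(0.2588) + b·(0.9659) = 0.27835.
Apparent dip = arctan|0.27835| = 15.6° (true dip is 15.9°, so apparent ≤ true as expected).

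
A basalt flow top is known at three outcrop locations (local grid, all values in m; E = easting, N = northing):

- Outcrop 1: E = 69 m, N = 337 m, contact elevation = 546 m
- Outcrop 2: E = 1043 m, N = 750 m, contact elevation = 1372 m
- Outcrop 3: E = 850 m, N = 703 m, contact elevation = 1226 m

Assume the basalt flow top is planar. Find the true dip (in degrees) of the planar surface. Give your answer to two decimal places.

Let the plane be z = a·E + b·N + c.
Outcrop 2−Outcrop 1: 974a + 413b = 826;  Outcrop 3−Outcrop 1: 781a + 366b = 680.
Solving gives a = 0.63293, b = 0.50732.
Gradient magnitude |∇z| = √(a² + b²) = √(0.40060 + 0.25738) = 0.81116.
True dip = arctan(0.81116) = 39.05°, dipping toward SW (azimuth ≈ 231°).

39.05°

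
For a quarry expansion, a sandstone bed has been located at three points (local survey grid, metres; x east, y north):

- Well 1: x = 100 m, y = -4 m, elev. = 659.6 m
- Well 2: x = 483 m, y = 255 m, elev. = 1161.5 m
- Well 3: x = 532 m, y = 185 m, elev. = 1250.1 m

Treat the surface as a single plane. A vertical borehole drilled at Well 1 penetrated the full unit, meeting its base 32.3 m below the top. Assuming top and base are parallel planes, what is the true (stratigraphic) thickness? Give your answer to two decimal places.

18.01 m

Let the plane be z = a·x + b·y + c.
Well 2−Well 1: 383a + 259b = 501.9;  Well 3−Well 1: 432a + 189b = 590.5.
Solving gives a = 1.47035, b = −0.23647.
|∇z| = √(a²+b²) = 1.48925, so dip δ = arctan(1.48925) = 56.12°.
True thickness = vertical thickness × cos δ = 32.3 × cos 56.12° = 18.01 m.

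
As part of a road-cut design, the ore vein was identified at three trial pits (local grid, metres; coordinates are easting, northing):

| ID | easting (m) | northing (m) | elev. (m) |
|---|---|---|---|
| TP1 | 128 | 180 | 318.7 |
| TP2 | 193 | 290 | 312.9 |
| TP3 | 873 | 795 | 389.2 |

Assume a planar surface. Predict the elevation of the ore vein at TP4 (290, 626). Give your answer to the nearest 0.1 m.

267.8 m

Let the plane be z = a·easting + b·northing + c.
TP2−TP1: 65a + 110b = −5.8;  TP3−TP1: 745a + 615b = 70.5.
Solving gives a = 0.26973, b = −0.21211.
Then c = 318.7 − a·128 − b·180 = 322.35.
At (290, 626): z = 78.2 − 132.8 + 322.35 = 267.8 m.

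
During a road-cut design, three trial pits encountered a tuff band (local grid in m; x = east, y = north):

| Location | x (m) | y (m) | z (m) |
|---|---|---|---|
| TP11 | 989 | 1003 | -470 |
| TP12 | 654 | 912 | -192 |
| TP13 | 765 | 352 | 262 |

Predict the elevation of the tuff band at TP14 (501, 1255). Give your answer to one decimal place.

Two edge vectors: TP11→TP12 = (-335, -91, 278), TP11→TP13 = (-224, -651, 732).
Normal n = (TP11→TP12) × (TP11→TP13) = (114366, 182948, 197701).
So ∂z/∂x = −n_x/n_z = −0.578480 and ∂z/∂y = −n_y/n_z = −0.925377.
Intercept c from TP11: -470 + 572.12 + 928.15 = 1030.27.
At (501, 1255): z = −289.8 − 1161.3 + 1030.27 = -420.9 m.

-420.9 m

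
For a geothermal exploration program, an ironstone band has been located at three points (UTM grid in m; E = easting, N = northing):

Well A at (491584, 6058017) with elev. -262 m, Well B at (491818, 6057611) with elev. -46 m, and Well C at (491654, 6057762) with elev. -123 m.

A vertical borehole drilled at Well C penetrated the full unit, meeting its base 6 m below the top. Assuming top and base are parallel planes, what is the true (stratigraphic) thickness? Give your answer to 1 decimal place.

5.2 m

Two edge vectors: Well A→Well B = (234, -406, 216), Well A→Well C = (70, -255, 139).
Normal n = (Well A→Well B) × (Well A→Well C) = (-1354, -17406, -31250).
So ∂z/∂E = −n_x/n_z = −0.04333 and ∂z/∂N = −n_y/n_z = −0.55699.
|∇z| = √(a²+b²) = 0.55867, so dip δ = arctan(0.55867) = 29.19°.
True thickness = vertical thickness × cos δ = 6 × cos 29.19° = 5.2 m.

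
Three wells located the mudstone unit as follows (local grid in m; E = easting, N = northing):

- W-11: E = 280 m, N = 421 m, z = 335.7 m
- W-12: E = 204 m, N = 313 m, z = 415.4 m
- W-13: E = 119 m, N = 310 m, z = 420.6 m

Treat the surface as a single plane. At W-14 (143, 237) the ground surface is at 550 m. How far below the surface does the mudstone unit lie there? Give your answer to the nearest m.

Let the plane be z = a·E + b·N + c.
W-12−W-11: −76a − 108b = 79.7;  W-13−W-11: −161a − 111b = 84.9.
Solving gives a = −0.03603, b = −0.71261.
Then c = 335.7 − a·280 − b·421 = 645.80.
At (143, 237): z_contact = −5.2 − 168.9 + 645.80 = 471.8 m.
Depth below ground = 550 − 471.8 = 78 m.

78 m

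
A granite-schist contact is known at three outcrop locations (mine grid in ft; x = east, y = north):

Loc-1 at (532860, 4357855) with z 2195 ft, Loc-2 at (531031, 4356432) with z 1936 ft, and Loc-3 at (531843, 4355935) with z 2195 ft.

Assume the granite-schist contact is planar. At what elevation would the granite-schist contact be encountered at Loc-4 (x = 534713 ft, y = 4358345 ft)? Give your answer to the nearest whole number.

Let the plane be z = a·x + b·y + c.
Loc-2−Loc-1: −1829a − 1423b = −259;  Loc-3−Loc-1: −1017a − 1920b = 0.
Solving gives a = 0.24087317, b = −0.12758750.
Then c = 2195 − a·532860 − b·4357855 = 429851.17.
At (534713, 4358345): z = 128798.0 − 556070.4 + 429851.17 = 2578.8 ft.

2579 ft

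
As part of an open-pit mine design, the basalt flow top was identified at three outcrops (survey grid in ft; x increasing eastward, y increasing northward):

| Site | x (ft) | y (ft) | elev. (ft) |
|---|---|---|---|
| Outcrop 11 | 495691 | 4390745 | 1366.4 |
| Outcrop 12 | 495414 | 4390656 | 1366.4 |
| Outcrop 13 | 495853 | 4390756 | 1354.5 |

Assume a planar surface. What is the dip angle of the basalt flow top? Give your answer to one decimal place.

16.9°

Two edge vectors: Outcrop 11→Outcrop 12 = (-277, -89, 0), Outcrop 11→Outcrop 13 = (162, 11, -11.9).
Normal n = (Outcrop 11→Outcrop 12) × (Outcrop 11→Outcrop 13) = (1059.1, -3296.3, 11371).
So ∂z/∂x = −n_x/n_z = −0.09314 and ∂z/∂y = −n_y/n_z = 0.28989.
Gradient magnitude |∇z| = √(a² + b²) = √(0.00868 + 0.08403) = 0.30448.
True dip = arctan(0.30448) = 16.9°, dipping toward SSE (azimuth ≈ 162°).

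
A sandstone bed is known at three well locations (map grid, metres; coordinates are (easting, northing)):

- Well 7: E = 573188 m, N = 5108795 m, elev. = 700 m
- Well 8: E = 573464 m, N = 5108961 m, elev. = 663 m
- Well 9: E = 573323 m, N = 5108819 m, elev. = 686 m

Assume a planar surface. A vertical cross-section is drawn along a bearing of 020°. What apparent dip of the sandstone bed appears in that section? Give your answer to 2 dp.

5.62°

Two edge vectors: Well 7→Well 8 = (276, 166, -37), Well 7→Well 9 = (135, 24, -14).
Normal n = (Well 7→Well 8) × (Well 7→Well 9) = (-1436, -1131, -15786).
So ∂z/∂E = −n_x/n_z = −0.09097 and ∂z/∂N = −n_y/n_z = −0.07165.
Unit vector along 020° is (sin 20°, cos 20°) = (0.3420, 0.9397).
Slope in that direction = a·(0.3420) + b·(0.9397) = −0.09844.
Apparent dip = arctan|0.09844| = 5.62° (true dip is 6.6°, so apparent ≤ true as expected).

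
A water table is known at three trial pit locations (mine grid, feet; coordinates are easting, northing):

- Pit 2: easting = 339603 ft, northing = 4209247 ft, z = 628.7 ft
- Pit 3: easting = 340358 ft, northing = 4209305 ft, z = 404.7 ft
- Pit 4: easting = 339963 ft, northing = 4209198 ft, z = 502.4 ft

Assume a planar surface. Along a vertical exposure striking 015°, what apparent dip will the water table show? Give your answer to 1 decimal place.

Two edge vectors: Pit 2→Pit 3 = (755, 58, -224), Pit 2→Pit 4 = (360, -49, -126.3).
Normal n = (Pit 2→Pit 3) × (Pit 2→Pit 4) = (-18301.4, 14716.5, -57875).
So ∂z/∂easting = −n_x/n_z = −0.31622 and ∂z/∂northing = −n_y/n_z = 0.25428.
Unit vector along 015° is (sin 15°, cos 15°) = (0.2588, 0.9659).
Slope in that direction = a·(0.2588) + b·(0.9659) = 0.16377.
Apparent dip = arctan|0.16377| = 9.3° (true dip is 22.1°, so apparent ≤ true as expected).

9.3°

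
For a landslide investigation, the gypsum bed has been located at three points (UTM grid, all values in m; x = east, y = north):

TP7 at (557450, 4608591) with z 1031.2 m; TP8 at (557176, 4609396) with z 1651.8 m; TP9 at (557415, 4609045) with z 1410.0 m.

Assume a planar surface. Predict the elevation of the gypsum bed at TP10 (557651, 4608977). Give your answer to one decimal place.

Let the plane be z = a·x + b·y + c.
TP8−TP7: −274a + 805b = 620.6;  TP9−TP7: −35a + 454b = 378.8.
Solving gives a = 0.240920381, b = 0.852934391.
Then c = 1031.2 − a·557450 − b·4608591 = −4064095.62.
At (557651, 4608977): z = 134349.5 + 3931155.0 − 4064095.62 = 1408.9 m.

1408.9 m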